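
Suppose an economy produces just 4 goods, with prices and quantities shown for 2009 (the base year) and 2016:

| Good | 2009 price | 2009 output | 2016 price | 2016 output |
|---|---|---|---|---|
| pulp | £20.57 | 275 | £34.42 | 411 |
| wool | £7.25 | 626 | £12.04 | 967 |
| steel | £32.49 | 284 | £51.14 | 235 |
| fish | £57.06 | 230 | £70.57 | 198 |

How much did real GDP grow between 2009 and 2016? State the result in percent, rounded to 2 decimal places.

Real GDP 2009 = Nominal GDP 2009 = 20.57·275 + 7.25·626 + 32.49·284 + 57.06·230 = 32546.21.
Real GDP 2016 (at 2009 prices) = 20.57·411 + 7.25·967 + 32.49·235 + 57.06·198 = 34398.05.
Real growth = 34398.05/32546.21 − 1 = 0.0569.

5.69%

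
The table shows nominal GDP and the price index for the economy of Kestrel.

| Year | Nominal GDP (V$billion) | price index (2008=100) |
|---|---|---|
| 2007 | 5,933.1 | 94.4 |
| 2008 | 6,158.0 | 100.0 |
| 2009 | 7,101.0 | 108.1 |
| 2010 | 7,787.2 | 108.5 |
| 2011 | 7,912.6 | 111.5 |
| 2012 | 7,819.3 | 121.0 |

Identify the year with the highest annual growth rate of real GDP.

2010

2008: real = 6158.0/1.000 = 6158.00; growth vs 2007 (6285.06) = -2.02%.
2009: real = 7101.0/1.081 = 6568.92; growth vs 2008 (6158.00) = 6.67%.
2010: real = 7787.2/1.085 = 7177.14; growth vs 2009 (6568.92) = 9.26%.
2011: real = 7912.6/1.115 = 7096.50; growth vs 2010 (7177.14) = -1.12%.
2012: real = 7819.3/1.210 = 6462.23; growth vs 2011 (7096.50) = -8.94%.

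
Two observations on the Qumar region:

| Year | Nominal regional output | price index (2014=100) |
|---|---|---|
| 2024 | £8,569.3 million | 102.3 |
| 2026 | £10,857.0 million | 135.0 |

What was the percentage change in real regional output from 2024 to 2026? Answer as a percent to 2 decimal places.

Deflate each year: 2024 → 8569.3/1.023 = 8376.64; 2026 → 10857.0/1.350 = 8042.22.
So real regional output changed by 8042.22/8376.64 − 1 = -0.0399, i.e. -3.99%.

-3.99%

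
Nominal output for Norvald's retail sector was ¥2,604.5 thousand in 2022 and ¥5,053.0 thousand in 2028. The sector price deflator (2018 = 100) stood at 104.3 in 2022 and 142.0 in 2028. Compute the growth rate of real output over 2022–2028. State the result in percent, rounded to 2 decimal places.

42.50%

Real output 2022 = 2604.5 / 1.043 = 2497.12.
Real output 2028 = 5053.0 / 1.420 = 3558.45.
Real growth = 3558.45 / 2497.12 − 1 = 0.4250.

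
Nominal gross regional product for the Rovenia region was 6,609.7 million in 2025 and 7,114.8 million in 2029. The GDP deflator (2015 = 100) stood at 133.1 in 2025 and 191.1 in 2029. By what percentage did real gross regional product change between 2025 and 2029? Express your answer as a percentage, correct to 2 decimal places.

Real gross regional product 2025 = 6609.7 / 1.331 = 4965.97.
Real gross regional product 2029 = 7114.8 / 1.911 = 3723.08.
Real growth = 3723.08 / 4965.97 − 1 = -0.2503.

-25.03%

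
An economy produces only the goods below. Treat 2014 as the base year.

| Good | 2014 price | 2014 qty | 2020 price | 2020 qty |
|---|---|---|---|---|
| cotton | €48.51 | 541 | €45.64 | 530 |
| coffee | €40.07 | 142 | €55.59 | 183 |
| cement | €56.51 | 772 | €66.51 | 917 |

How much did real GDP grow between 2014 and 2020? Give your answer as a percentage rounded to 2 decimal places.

Real GDP 2014 = Nominal GDP 2014 = 48.51·541 + 40.07·142 + 56.51·772 = 75559.57.
Real GDP 2020 (at 2014 prices) = 48.51·530 + 40.07·183 + 56.51·917 = 84862.78.
Real growth = 84862.78/75559.57 − 1 = 0.1231.

12.31%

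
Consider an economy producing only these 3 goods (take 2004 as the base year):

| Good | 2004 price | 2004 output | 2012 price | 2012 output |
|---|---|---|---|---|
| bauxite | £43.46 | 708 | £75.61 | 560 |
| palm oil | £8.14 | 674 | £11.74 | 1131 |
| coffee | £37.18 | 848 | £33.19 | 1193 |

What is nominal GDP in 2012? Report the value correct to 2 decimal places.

£95215.21

Nominal GDP 2012 = Σ (p_2012 × q_2012) = 75.61·560 + 11.74·1131 + 33.19·1193 = 95215.21.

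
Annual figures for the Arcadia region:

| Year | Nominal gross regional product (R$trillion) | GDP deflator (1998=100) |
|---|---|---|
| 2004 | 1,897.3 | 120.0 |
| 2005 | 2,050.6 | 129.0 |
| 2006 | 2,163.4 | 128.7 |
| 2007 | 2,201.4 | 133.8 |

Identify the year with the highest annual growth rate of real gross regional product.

2005: real = 2050.6/1.290 = 1589.61; growth vs 2004 (1581.08) = 0.54%.
2006: real = 2163.4/1.287 = 1680.96; growth vs 2005 (1589.61) = 5.75%.
2007: real = 2201.4/1.338 = 1645.29; growth vs 2006 (1680.96) = -2.12%.

2006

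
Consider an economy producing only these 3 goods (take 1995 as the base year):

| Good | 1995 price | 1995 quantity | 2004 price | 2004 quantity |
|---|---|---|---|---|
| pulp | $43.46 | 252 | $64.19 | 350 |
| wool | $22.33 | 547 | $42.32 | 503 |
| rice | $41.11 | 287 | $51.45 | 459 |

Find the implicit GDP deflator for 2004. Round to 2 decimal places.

Nominal GDP 2004 = 64.19·350 + 42.32·503 + 51.45·459 = 67369.01.
Real GDP 2004 (at 1995 prices) = 43.46·350 + 22.33·503 + 41.11·459 = 45312.48.
Deflator = Nominal/Real × 100 = 67369.01/45312.48 × 100 = 148.677.

148.68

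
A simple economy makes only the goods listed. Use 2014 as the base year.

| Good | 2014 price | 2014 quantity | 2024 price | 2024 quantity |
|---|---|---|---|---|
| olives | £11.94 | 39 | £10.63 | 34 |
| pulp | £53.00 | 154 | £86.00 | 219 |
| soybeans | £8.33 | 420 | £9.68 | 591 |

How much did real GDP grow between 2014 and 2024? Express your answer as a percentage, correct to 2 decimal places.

39.66%

Real GDP 2014 = Nominal GDP 2014 = 11.94·39 + 53.00·154 + 8.33·420 = 12126.26.
Real GDP 2024 (at 2014 prices) = 11.94·34 + 53.00·219 + 8.33·591 = 16935.99.
Real growth = 16935.99/12126.26 − 1 = 0.3966.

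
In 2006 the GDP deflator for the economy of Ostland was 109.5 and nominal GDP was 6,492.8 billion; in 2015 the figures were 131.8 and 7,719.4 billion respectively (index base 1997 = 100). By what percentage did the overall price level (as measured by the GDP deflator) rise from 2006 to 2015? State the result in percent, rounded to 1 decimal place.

Price-level change = 131.8 / 109.5 − 1 = 0.2037.

20.4%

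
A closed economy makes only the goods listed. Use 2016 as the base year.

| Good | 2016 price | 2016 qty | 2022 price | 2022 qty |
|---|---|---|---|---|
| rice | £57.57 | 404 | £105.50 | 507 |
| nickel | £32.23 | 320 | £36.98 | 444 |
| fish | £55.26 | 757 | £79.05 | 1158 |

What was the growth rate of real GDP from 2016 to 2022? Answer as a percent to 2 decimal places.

42.55%

Real GDP 2016 = Nominal GDP 2016 = 57.57·404 + 32.23·320 + 55.26·757 = 75403.70.
Real GDP 2022 (at 2016 prices) = 57.57·507 + 32.23·444 + 55.26·1158 = 107489.19.
Real growth = 107489.19/75403.70 − 1 = 0.4255.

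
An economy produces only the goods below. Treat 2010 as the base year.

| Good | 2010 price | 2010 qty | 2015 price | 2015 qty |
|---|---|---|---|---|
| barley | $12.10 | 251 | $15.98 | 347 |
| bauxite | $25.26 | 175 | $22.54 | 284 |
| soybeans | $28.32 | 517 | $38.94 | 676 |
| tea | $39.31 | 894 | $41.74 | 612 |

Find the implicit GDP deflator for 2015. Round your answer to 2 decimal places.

Nominal GDP 2015 = 15.98·347 + 22.54·284 + 38.94·676 + 41.74·612 = 63814.74.
Real GDP 2015 (at 2010 prices) = 12.10·347 + 25.26·284 + 28.32·676 + 39.31·612 = 54574.58.
Deflator = Nominal/Real × 100 = 63814.74/54574.58 × 100 = 116.931.

116.93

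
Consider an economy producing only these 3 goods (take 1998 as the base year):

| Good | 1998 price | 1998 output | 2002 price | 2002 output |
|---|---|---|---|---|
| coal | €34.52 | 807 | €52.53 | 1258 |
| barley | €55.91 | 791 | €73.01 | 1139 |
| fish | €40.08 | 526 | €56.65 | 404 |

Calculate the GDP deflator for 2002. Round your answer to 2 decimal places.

139.60

Nominal GDP 2002 = 52.53·1258 + 73.01·1139 + 56.65·404 = 172127.73.
Real GDP 2002 (at 1998 prices) = 34.52·1258 + 55.91·1139 + 40.08·404 = 123299.97.
Deflator = Nominal/Real × 100 = 172127.73/123299.97 × 100 = 139.601.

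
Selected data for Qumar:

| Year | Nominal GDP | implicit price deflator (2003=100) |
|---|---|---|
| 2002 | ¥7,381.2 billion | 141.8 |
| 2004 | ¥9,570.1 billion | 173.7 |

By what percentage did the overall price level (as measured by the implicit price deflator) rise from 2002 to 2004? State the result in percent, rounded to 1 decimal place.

22.5%

Price-level change = 173.7 / 141.8 − 1 = 0.2250.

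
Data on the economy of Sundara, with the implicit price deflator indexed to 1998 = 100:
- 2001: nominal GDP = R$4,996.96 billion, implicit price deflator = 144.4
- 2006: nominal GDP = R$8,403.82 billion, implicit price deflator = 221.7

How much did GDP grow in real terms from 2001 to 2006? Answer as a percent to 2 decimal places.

9.54%

Deflate each year: 2001 → 4996.96/1.444 = 3460.50; 2006 → 8403.82/2.217 = 3790.63.
So real GDP changed by 3790.63/3460.50 − 1 = 0.0954, i.e. 9.54%.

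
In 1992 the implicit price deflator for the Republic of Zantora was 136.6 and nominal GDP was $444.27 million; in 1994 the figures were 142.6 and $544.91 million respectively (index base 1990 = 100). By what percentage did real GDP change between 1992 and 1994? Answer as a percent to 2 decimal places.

Real GDP 1992 = 444.27 / 1.366 = 325.23.
Real GDP 1994 = 544.91 / 1.426 = 382.12.
Real growth = 382.12 / 325.23 − 1 = 0.1749.

17.49%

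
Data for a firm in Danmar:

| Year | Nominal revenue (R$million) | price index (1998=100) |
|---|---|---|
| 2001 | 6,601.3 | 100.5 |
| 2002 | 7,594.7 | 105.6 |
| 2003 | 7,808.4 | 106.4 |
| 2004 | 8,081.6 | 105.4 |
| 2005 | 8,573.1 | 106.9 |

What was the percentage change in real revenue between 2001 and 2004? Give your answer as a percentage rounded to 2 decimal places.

16.73%

Real revenue 2001 = 6601.3/1.005 = 6568.46.
Real revenue 2004 = 8081.6/1.054 = 7667.55.
Change = 7667.55/6568.46 − 1 = 0.1673.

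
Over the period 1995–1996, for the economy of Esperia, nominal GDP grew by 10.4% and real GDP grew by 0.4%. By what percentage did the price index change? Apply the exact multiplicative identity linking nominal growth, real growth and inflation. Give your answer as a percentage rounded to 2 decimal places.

(1 + g_nom) = (1 + g_real)(1 + π), so π = 1.1040 / 1.0040 − 1 = 0.09960.

9.96%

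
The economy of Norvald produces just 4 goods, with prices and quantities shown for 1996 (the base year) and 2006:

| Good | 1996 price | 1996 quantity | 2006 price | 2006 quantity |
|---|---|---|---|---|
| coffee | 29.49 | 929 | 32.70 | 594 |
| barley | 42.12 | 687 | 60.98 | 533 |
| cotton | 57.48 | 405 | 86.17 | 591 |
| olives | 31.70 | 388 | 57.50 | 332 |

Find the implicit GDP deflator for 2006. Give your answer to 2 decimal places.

Nominal GDP 2006 = 32.70·594 + 60.98·533 + 86.17·591 + 57.50·332 = 121942.61.
Real GDP 2006 (at 1996 prices) = 29.49·594 + 42.12·533 + 57.48·591 + 31.70·332 = 84462.10.
Deflator = Nominal/Real × 100 = 121942.61/84462.10 × 100 = 144.376.

144.38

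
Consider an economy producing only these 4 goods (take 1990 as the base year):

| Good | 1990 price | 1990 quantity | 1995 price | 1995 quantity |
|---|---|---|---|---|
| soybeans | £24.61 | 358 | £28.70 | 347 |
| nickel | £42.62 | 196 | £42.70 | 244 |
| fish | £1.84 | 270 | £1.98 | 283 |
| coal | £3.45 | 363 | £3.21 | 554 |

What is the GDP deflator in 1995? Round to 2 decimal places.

Nominal GDP 1995 = 28.70·347 + 42.70·244 + 1.98·283 + 3.21·554 = 22716.38.
Real GDP 1995 (at 1990 prices) = 24.61·347 + 42.62·244 + 1.84·283 + 3.45·554 = 21370.97.
Deflator = Nominal/Real × 100 = 22716.38/21370.97 × 100 = 106.296.

106.30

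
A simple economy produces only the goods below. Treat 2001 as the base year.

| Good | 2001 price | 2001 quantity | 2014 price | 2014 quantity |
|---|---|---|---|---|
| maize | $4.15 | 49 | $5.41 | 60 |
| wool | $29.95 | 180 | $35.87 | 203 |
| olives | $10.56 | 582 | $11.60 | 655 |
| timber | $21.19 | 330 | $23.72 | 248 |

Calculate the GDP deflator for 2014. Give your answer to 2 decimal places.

Nominal GDP 2014 = 5.41·60 + 35.87·203 + 11.60·655 + 23.72·248 = 21086.77.
Real GDP 2014 (at 2001 prices) = 4.15·60 + 29.95·203 + 10.56·655 + 21.19·248 = 18500.77.
Deflator = Nominal/Real × 100 = 21086.77/18500.77 × 100 = 113.978.

113.98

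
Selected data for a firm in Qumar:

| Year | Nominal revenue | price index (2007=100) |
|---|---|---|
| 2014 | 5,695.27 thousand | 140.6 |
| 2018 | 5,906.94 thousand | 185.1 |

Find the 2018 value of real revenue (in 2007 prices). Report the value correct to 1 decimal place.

3,191.2 thousand

Real revenue = Nominal / (price index/100) = 5906.94 / 1.851 = 3191.22.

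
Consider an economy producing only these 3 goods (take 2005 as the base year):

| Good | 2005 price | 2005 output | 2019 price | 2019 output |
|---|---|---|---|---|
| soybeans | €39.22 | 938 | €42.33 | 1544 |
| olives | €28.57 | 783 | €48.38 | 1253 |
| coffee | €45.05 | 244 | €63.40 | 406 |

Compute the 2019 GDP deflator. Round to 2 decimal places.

Nominal GDP 2019 = 42.33·1544 + 48.38·1253 + 63.40·406 = 151718.06.
Real GDP 2019 (at 2005 prices) = 39.22·1544 + 28.57·1253 + 45.05·406 = 114644.19.
Deflator = Nominal/Real × 100 = 151718.06/114644.19 × 100 = 132.338.

132.34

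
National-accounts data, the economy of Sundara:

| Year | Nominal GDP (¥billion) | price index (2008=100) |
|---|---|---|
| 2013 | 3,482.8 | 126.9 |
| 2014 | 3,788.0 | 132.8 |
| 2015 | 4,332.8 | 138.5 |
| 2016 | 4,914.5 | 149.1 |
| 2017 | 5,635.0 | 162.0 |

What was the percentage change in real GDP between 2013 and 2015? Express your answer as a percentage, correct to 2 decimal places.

13.99%

Real GDP 2013 = 3482.8/1.269 = 2744.52.
Real GDP 2015 = 4332.8/1.385 = 3128.38.
Change = 3128.38/2744.52 − 1 = 0.1399.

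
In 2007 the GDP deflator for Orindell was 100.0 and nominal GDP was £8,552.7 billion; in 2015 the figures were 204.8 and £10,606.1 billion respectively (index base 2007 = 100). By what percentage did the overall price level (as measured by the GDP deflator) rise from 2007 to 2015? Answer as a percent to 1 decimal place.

Price-level change = 204.8 / 100.0 − 1 = 1.0480.

104.8%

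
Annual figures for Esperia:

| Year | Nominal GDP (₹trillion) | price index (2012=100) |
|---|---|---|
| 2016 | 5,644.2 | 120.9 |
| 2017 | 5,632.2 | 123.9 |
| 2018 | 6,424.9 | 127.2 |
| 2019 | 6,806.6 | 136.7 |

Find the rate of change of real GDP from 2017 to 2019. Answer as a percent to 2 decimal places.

9.54%

Real GDP 2017 = 5632.2/1.239 = 4545.76.
Real GDP 2019 = 6806.6/1.367 = 4979.22.
Change = 4979.22/4545.76 − 1 = 0.0954.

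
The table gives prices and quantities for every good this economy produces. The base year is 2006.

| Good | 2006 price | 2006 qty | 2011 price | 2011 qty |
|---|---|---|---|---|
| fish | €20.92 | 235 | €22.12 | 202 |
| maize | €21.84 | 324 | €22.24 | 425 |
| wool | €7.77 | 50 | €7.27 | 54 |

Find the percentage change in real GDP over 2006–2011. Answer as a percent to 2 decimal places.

Real GDP 2006 = Nominal GDP 2006 = 20.92·235 + 21.84·324 + 7.77·50 = 12380.86.
Real GDP 2011 (at 2006 prices) = 20.92·202 + 21.84·425 + 7.77·54 = 13927.42.
Real growth = 13927.42/12380.86 − 1 = 0.1249.

12.49%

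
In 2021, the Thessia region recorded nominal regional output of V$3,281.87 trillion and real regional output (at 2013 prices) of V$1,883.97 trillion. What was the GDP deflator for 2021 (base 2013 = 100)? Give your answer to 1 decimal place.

GDP deflator = (Nominal / Real) × 100 = 3281.87 / 1883.97 × 100 = 174.20.

174.2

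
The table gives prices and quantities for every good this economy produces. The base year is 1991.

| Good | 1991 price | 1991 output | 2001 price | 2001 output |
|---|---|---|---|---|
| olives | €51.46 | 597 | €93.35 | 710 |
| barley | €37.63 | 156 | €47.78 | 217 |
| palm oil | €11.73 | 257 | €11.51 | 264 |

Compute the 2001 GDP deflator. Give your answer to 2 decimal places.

166.71

Nominal GDP 2001 = 93.35·710 + 47.78·217 + 11.51·264 = 79685.40.
Real GDP 2001 (at 1991 prices) = 51.46·710 + 37.63·217 + 11.73·264 = 47799.03.
Deflator = Nominal/Real × 100 = 79685.40/47799.03 × 100 = 166.709.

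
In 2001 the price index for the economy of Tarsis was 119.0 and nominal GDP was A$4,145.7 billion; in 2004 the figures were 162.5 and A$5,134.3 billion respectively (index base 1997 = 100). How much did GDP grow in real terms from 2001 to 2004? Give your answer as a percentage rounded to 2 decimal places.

Deflate each year: 2001 → 4145.7/1.190 = 3483.78; 2004 → 5134.3/1.625 = 3159.57.
So real GDP changed by 3159.57/3483.78 − 1 = -0.0931, i.e. -9.31%.

-9.31%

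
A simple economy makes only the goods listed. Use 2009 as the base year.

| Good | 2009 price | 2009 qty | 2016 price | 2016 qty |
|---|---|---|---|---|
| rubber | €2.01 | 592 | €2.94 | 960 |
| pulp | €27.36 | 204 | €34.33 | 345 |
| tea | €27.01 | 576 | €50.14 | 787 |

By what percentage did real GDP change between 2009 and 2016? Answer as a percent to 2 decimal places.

Real GDP 2009 = Nominal GDP 2009 = 2.01·592 + 27.36·204 + 27.01·576 = 22329.12.
Real GDP 2016 (at 2009 prices) = 2.01·960 + 27.36·345 + 27.01·787 = 32625.67.
Real growth = 32625.67/22329.12 − 1 = 0.4611.

46.11%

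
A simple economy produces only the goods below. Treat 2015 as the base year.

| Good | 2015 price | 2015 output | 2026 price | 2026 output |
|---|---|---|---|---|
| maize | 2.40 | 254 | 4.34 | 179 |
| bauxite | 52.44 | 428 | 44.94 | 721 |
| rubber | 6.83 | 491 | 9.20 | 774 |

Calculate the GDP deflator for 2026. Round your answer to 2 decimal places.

Nominal GDP 2026 = 4.34·179 + 44.94·721 + 9.20·774 = 40299.40.
Real GDP 2026 (at 2015 prices) = 2.40·179 + 52.44·721 + 6.83·774 = 43525.26.
Deflator = Nominal/Real × 100 = 40299.40/43525.26 × 100 = 92.589.

92.59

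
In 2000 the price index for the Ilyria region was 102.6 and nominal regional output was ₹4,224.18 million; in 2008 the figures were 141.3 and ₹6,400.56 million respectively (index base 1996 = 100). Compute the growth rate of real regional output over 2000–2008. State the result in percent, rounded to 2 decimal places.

Deflate each year: 2000 → 4224.18/1.026 = 4117.13; 2008 → 6400.56/1.413 = 4529.77.
So real regional output changed by 4529.77/4117.13 − 1 = 0.1002, i.e. 10.02%.

10.02%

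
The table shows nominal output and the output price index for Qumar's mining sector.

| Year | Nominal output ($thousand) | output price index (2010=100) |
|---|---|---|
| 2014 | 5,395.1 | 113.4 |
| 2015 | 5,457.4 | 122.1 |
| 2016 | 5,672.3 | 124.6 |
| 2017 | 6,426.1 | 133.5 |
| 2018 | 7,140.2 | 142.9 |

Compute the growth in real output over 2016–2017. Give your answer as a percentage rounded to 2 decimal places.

5.74%

Real output 2016 = 5672.3/1.246 = 4552.41.
Real output 2017 = 6426.1/1.335 = 4813.56.
Change = 4813.56/4552.41 − 1 = 0.0574.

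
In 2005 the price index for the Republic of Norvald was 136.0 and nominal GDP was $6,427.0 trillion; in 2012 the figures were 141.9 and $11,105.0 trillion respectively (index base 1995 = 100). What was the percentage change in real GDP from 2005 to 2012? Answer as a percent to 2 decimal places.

65.60%

Deflate each year: 2005 → 6427.0/1.360 = 4725.74; 2012 → 11105.0/1.419 = 7825.93.
So real GDP changed by 7825.93/4725.74 − 1 = 0.6560, i.e. 65.60%.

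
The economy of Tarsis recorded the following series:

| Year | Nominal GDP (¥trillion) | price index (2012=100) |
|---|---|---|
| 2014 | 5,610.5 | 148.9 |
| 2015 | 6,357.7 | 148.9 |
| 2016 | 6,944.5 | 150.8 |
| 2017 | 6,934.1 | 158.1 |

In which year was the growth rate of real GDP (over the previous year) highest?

2015: real = 6357.7/1.489 = 4269.78; growth vs 2014 (3767.97) = 13.32%.
2016: real = 6944.5/1.508 = 4605.11; growth vs 2015 (4269.78) = 7.85%.
2017: real = 6934.1/1.581 = 4385.90; growth vs 2016 (4605.11) = -4.76%.

2015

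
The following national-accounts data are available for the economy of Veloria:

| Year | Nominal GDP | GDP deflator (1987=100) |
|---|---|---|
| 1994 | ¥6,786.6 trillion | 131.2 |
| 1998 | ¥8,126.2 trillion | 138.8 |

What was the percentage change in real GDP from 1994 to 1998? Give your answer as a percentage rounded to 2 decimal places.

Deflate each year: 1994 → 6786.6/1.312 = 5172.71; 1998 → 8126.2/1.388 = 5854.61.
So real GDP changed by 5854.61/5172.71 − 1 = 0.1318, i.e. 13.18%.

13.18%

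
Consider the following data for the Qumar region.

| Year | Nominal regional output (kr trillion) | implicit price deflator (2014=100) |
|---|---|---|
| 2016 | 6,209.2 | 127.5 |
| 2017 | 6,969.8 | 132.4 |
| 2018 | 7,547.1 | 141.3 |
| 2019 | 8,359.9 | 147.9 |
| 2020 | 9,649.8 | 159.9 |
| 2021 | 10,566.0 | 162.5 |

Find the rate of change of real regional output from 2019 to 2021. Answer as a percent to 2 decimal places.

15.03%

Real regional output 2019 = 8359.9/1.479 = 5652.40.
Real regional output 2021 = 10566.0/1.625 = 6502.15.
Change = 6502.15/5652.40 − 1 = 0.1503.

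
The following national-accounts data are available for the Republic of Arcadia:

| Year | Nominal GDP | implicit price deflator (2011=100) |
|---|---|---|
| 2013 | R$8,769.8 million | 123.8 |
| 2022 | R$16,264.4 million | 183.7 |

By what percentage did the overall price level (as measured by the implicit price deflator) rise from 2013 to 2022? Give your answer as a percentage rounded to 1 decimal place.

48.4%

Price-level change = 183.7 / 123.8 − 1 = 0.4838.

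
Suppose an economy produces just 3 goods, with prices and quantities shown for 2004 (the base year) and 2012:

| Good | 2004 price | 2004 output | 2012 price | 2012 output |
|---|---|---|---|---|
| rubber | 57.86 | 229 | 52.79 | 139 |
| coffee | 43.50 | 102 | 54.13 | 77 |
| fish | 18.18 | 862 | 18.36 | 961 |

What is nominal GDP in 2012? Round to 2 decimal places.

29149.78

Nominal GDP 2012 = Σ (p_2012 × q_2012) = 52.79·139 + 54.13·77 + 18.36·961 = 29149.78.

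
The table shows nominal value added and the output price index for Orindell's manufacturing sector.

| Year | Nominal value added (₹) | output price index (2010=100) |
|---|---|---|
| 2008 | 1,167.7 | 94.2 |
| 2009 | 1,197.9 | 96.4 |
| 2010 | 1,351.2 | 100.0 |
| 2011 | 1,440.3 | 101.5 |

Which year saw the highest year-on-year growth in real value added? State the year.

2010

2009: real = 1197.9/0.964 = 1242.63; growth vs 2008 (1239.60) = 0.24%.
2010: real = 1351.2/1.000 = 1351.20; growth vs 2009 (1242.63) = 8.74%.
2011: real = 1440.3/1.015 = 1419.01; growth vs 2010 (1351.20) = 5.02%.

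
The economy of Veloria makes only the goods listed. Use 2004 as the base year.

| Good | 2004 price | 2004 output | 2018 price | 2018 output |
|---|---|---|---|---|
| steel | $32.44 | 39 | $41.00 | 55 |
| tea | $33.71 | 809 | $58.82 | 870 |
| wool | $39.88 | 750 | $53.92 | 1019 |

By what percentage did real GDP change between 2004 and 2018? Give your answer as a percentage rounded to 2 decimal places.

22.76%

Real GDP 2004 = Nominal GDP 2004 = 32.44·39 + 33.71·809 + 39.88·750 = 58446.55.
Real GDP 2018 (at 2004 prices) = 32.44·55 + 33.71·870 + 39.88·1019 = 71749.62.
Real growth = 71749.62/58446.55 − 1 = 0.2276.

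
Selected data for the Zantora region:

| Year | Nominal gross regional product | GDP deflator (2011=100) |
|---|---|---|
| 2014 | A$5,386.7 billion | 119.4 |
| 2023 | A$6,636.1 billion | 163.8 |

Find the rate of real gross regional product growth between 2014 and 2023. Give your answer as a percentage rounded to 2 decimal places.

-10.20%

Deflate each year: 2014 → 5386.7/1.194 = 4511.47; 2023 → 6636.1/1.638 = 4051.34.
So real gross regional product changed by 4051.34/4511.47 − 1 = -0.1020, i.e. -10.20%.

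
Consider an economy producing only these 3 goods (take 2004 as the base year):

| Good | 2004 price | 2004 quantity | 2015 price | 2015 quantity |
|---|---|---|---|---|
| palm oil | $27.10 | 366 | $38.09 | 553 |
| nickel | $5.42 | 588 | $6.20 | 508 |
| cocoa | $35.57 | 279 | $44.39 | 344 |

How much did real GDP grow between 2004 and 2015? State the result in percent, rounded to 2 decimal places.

30.16%

Real GDP 2004 = Nominal GDP 2004 = 27.10·366 + 5.42·588 + 35.57·279 = 23029.59.
Real GDP 2015 (at 2004 prices) = 27.10·553 + 5.42·508 + 35.57·344 = 29975.74.
Real growth = 29975.74/23029.59 − 1 = 0.3016.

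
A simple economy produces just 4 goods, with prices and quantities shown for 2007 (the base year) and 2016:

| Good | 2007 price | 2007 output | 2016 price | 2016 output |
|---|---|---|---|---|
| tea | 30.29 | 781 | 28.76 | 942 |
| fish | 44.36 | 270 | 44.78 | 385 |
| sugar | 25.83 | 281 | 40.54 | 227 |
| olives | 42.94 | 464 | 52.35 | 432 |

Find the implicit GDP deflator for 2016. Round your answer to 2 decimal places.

108.75

Nominal GDP 2016 = 28.76·942 + 44.78·385 + 40.54·227 + 52.35·432 = 76150.00.
Real GDP 2016 (at 2007 prices) = 30.29·942 + 44.36·385 + 25.83·227 + 42.94·432 = 70025.27.
Deflator = Nominal/Real × 100 = 76150.00/70025.27 × 100 = 108.746.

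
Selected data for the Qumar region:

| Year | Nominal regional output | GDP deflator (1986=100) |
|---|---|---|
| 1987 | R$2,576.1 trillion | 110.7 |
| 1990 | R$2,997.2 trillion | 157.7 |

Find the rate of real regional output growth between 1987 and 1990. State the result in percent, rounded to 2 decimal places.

-18.33%

Real regional output 1987 = 2576.1 / 1.107 = 2327.10.
Real regional output 1990 = 2997.2 / 1.577 = 1900.57.
Real growth = 1900.57 / 2327.10 − 1 = -0.1833.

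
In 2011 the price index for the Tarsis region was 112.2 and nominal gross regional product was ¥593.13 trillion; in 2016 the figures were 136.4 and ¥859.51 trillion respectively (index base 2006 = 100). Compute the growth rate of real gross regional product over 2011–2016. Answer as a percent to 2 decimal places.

19.20%

Real gross regional product 2011 = 593.13 / 1.122 = 528.64.
Real gross regional product 2016 = 859.51 / 1.364 = 630.14.
Real growth = 630.14 / 528.64 − 1 = 0.1920.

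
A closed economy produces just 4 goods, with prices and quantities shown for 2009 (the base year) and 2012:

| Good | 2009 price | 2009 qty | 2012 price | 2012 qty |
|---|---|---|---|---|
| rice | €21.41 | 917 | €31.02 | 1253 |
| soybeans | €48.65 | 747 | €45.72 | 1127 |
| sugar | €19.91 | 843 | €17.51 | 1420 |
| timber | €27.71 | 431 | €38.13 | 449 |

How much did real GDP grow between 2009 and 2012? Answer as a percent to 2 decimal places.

Real GDP 2009 = Nominal GDP 2009 = 21.41·917 + 48.65·747 + 19.91·843 + 27.71·431 = 84701.66.
Real GDP 2012 (at 2009 prices) = 21.41·1253 + 48.65·1127 + 19.91·1420 + 27.71·449 = 122369.27.
Real growth = 122369.27/84701.66 − 1 = 0.4447.

44.47%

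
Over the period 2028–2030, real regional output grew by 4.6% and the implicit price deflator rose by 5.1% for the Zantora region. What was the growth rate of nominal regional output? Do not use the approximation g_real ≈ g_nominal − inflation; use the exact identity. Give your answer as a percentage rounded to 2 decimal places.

(1 + g_nom) = (1 + g_real)(1 + π) = 1.0460 × 1.0510 = 1.09935.

9.93%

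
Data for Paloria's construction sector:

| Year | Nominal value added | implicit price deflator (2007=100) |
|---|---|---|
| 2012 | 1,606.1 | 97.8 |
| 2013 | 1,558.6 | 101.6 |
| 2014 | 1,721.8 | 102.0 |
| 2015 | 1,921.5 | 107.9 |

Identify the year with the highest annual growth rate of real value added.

2013: real = 1558.6/1.016 = 1534.06; growth vs 2012 (1642.23) = -6.59%.
2014: real = 1721.8/1.020 = 1688.04; growth vs 2013 (1534.06) = 10.04%.
2015: real = 1921.5/1.079 = 1780.82; growth vs 2014 (1688.04) = 5.50%.

2014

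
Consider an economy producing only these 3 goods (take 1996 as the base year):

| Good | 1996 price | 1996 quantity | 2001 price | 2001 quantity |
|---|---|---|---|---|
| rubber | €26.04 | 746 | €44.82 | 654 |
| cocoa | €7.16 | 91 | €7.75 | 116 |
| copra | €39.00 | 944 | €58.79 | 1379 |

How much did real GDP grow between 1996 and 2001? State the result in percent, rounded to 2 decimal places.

Real GDP 1996 = Nominal GDP 1996 = 26.04·746 + 7.16·91 + 39.00·944 = 56893.40.
Real GDP 2001 (at 1996 prices) = 26.04·654 + 7.16·116 + 39.00·1379 = 71641.72.
Real growth = 71641.72/56893.40 − 1 = 0.2592.

25.92%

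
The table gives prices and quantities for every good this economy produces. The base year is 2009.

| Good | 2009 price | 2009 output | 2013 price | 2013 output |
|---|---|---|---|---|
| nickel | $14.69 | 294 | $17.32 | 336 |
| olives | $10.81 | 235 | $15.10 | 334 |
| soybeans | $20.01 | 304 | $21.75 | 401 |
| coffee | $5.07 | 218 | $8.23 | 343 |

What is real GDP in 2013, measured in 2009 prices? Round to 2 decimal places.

$18309.40

Real GDP 2013 = Σ (p_2009 × q_2013) = 14.69·336 + 10.81·334 + 20.01·401 + 5.07·343 = 18309.40.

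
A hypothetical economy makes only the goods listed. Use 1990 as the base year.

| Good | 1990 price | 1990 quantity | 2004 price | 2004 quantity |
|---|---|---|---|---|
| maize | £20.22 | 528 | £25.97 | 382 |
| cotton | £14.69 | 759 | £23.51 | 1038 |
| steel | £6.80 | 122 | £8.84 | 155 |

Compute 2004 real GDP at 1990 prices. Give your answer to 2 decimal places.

£24026.26

Real GDP 2004 = Σ (p_1990 × q_2004) = 20.22·382 + 14.69·1038 + 6.80·155 = 24026.26.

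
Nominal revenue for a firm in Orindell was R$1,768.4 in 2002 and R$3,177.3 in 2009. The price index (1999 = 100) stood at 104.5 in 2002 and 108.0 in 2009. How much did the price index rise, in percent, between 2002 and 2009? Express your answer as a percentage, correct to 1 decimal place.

Price-level change = 108.0 / 104.5 − 1 = 0.0335.

3.3%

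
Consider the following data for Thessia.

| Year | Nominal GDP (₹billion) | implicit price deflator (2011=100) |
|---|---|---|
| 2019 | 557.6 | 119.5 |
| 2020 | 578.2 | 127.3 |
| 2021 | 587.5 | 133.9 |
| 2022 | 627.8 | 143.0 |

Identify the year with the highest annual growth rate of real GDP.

2022

2020: real = 578.2/1.273 = 454.20; growth vs 2019 (466.61) = -2.66%.
2021: real = 587.5/1.339 = 438.76; growth vs 2020 (454.20) = -3.40%.
2022: real = 627.8/1.430 = 439.02; growth vs 2021 (438.76) = 0.06%.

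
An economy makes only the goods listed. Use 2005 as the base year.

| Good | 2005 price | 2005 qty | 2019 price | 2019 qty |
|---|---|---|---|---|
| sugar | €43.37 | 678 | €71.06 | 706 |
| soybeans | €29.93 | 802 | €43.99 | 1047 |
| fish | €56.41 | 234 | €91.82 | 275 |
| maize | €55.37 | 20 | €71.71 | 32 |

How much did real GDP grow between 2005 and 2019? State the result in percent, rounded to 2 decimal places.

Real GDP 2005 = Nominal GDP 2005 = 43.37·678 + 29.93·802 + 56.41·234 + 55.37·20 = 67716.06.
Real GDP 2019 (at 2005 prices) = 43.37·706 + 29.93·1047 + 56.41·275 + 55.37·32 = 79240.52.
Real growth = 79240.52/67716.06 − 1 = 0.1702.

17.02%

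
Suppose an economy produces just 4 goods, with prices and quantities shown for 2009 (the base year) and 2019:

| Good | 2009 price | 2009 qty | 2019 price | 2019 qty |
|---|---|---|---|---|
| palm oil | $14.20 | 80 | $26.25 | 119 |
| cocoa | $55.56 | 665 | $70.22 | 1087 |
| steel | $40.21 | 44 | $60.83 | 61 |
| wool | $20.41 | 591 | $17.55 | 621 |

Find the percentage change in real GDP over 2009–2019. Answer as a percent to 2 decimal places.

48.73%

Real GDP 2009 = Nominal GDP 2009 = 14.20·80 + 55.56·665 + 40.21·44 + 20.41·591 = 51914.95.
Real GDP 2019 (at 2009 prices) = 14.20·119 + 55.56·1087 + 40.21·61 + 20.41·621 = 77210.94.
Real growth = 77210.94/51914.95 − 1 = 0.4873.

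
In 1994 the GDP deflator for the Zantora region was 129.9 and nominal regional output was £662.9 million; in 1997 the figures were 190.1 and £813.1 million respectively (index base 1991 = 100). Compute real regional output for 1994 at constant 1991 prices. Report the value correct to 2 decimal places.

Real regional output = Nominal / (GDP deflator/100) = 662.9 / 1.299 = 510.32.

£510.32 million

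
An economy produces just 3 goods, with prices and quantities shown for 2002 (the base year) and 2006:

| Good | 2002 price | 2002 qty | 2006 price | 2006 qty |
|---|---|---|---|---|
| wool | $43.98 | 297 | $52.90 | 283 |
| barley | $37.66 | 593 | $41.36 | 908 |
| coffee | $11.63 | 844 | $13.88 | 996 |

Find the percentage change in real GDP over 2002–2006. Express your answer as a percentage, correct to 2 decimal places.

Real GDP 2002 = Nominal GDP 2002 = 43.98·297 + 37.66·593 + 11.63·844 = 45210.16.
Real GDP 2006 (at 2002 prices) = 43.98·283 + 37.66·908 + 11.63·996 = 58225.10.
Real growth = 58225.10/45210.16 − 1 = 0.2879.

28.79%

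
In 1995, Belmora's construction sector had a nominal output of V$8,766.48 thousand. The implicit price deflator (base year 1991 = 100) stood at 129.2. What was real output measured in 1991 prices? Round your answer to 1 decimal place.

Real output = Nominal / (implicit price deflator/100) = 8766.48 / 1.292 = 6785.20.

V$6,785.2 thousand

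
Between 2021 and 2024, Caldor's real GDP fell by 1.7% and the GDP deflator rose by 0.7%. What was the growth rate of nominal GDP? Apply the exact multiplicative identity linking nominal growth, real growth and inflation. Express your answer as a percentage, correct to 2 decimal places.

(1 + g_nom) = (1 + g_real)(1 + π) = 0.9830 × 1.0070 = 0.98988.

-1.01%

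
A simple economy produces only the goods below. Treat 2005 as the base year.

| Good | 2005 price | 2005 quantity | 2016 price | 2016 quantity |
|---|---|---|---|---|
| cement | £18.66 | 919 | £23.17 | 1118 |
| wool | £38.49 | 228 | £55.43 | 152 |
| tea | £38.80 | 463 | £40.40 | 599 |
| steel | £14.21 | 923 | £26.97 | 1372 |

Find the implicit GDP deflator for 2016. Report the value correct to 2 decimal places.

137.56

Nominal GDP 2016 = 23.17·1118 + 55.43·152 + 40.40·599 + 26.97·1372 = 95531.86.
Real GDP 2016 (at 2005 prices) = 18.66·1118 + 38.49·152 + 38.80·599 + 14.21·1372 = 69449.68.
Deflator = Nominal/Real × 100 = 95531.86/69449.68 × 100 = 137.556.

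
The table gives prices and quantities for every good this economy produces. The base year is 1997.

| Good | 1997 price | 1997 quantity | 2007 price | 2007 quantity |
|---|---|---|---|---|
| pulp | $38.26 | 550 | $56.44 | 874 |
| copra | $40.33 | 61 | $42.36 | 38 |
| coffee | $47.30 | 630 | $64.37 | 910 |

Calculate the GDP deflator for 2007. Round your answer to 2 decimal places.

Nominal GDP 2007 = 56.44·874 + 42.36·38 + 64.37·910 = 109514.94.
Real GDP 2007 (at 1997 prices) = 38.26·874 + 40.33·38 + 47.30·910 = 78014.78.
Deflator = Nominal/Real × 100 = 109514.94/78014.78 × 100 = 140.377.

140.38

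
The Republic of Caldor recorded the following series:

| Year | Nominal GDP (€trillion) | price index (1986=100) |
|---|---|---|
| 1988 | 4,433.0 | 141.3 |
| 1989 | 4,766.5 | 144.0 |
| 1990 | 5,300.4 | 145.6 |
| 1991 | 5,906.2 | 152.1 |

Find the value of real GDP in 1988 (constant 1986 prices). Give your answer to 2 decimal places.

€3,137.30 trillion

Real GDP 1988 = 4433.0 / 1.413 = 3137.30.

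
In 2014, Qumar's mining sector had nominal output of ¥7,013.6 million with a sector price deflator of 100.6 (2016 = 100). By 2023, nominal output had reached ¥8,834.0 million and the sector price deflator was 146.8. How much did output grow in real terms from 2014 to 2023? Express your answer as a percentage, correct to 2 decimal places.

-13.68%

Real output 2014 = 7013.6 / 1.006 = 6971.77.
Real output 2023 = 8834.0 / 1.468 = 6017.71.
Real growth = 6017.71 / 6971.77 − 1 = -0.1368.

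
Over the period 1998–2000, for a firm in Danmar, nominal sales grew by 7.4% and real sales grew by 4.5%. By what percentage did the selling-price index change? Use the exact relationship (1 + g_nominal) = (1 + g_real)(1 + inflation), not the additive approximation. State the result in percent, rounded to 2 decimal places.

(1 + g_nom) = (1 + g_real)(1 + π), so π = 1.0740 / 1.0450 − 1 = 0.02775.

2.78%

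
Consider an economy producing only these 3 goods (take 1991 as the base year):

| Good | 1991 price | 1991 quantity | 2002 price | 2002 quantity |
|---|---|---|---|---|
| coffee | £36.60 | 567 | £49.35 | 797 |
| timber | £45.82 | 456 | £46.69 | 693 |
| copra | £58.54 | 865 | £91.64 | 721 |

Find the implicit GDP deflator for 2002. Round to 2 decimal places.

Nominal GDP 2002 = 49.35·797 + 46.69·693 + 91.64·721 = 137760.56.
Real GDP 2002 (at 1991 prices) = 36.60·797 + 45.82·693 + 58.54·721 = 103130.80.
Deflator = Nominal/Real × 100 = 137760.56/103130.80 × 100 = 133.578.

133.58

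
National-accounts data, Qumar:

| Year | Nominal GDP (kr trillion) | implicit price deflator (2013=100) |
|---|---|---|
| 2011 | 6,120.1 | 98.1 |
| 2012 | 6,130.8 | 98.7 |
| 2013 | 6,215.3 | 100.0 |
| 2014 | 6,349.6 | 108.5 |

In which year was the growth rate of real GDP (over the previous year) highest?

2012: real = 6130.8/0.987 = 6211.55; growth vs 2011 (6238.63) = -0.43%.
2013: real = 6215.3/1.000 = 6215.30; growth vs 2012 (6211.55) = 0.06%.
2014: real = 6349.6/1.085 = 5852.17; growth vs 2013 (6215.30) = -5.84%.

2013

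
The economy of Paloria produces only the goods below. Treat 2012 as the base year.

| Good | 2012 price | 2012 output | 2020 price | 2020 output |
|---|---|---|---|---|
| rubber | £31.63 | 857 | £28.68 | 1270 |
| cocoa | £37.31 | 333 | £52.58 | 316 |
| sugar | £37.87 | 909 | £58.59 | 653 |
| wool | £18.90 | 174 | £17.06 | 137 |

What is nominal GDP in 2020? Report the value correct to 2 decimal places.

£93635.37

Nominal GDP 2020 = Σ (p_2020 × q_2020) = 28.68·1270 + 52.58·316 + 58.59·653 + 17.06·137 = 93635.37.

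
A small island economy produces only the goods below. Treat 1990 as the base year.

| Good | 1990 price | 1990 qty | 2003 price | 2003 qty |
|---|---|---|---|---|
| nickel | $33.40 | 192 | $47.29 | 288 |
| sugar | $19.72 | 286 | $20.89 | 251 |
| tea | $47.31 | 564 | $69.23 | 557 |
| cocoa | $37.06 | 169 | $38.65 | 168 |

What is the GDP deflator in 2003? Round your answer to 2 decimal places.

135.57

Nominal GDP 2003 = 47.29·288 + 20.89·251 + 69.23·557 + 38.65·168 = 63917.22.
Real GDP 2003 (at 1990 prices) = 33.40·288 + 19.72·251 + 47.31·557 + 37.06·168 = 47146.67.
Deflator = Nominal/Real × 100 = 63917.22/47146.67 × 100 = 135.571.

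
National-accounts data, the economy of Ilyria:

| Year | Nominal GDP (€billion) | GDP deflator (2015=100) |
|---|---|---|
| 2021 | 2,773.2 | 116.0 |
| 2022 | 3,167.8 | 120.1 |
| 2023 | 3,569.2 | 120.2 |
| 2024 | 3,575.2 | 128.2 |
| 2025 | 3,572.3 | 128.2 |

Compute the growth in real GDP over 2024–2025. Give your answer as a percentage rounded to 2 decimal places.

-0.08%

Real GDP 2024 = 3575.2/1.282 = 2788.77.
Real GDP 2025 = 3572.3/1.282 = 2786.51.
Change = 2786.51/2788.77 − 1 = -0.0008.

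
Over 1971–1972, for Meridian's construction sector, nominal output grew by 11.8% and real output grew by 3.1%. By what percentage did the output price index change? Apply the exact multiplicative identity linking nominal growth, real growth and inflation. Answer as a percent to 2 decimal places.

8.44%

(1 + g_nom) = (1 + g_real)(1 + π), so π = 1.1180 / 1.0310 − 1 = 0.08438.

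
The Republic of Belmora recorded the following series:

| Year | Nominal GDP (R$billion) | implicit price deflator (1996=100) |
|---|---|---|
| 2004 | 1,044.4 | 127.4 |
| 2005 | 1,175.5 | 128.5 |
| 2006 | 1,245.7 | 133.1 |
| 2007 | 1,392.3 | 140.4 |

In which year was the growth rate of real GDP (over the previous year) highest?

2005

2005: real = 1175.5/1.285 = 914.79; growth vs 2004 (819.78) = 11.59%.
2006: real = 1245.7/1.331 = 935.91; growth vs 2005 (914.79) = 2.31%.
2007: real = 1392.3/1.404 = 991.67; growth vs 2006 (935.91) = 5.96%.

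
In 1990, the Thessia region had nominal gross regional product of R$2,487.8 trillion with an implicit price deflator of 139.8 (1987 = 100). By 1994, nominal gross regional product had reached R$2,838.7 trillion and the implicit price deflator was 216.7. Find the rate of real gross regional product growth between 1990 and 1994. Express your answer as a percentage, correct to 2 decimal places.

Deflate each year: 1990 → 2487.8/1.398 = 1779.54; 1994 → 2838.7/2.167 = 1309.97.
So real gross regional product changed by 1309.97/1779.54 − 1 = -0.2639, i.e. -26.39%.

-26.39%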